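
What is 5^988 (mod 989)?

5^1 ≡ 5 (mod 989)
5^2 ≡ 5^2 = 25 ≡ 25 (mod 989)
5^4 ≡ 25^2 = 625 ≡ 625 (mod 989)
5^8 ≡ 625^2 = 390625 ≡ 959 (mod 989)
5^16 ≡ 959^2 = 919681 ≡ 900 (mod 989)
5^32 ≡ 900^2 = 810000 ≡ 9 (mod 989)
5^64 ≡ 9^2 = 81 ≡ 81 (mod 989)
5^128 ≡ 81^2 = 6561 ≡ 627 (mod 989)
5^256 ≡ 627^2 = 393129 ≡ 496 (mod 989)
5^512 ≡ 496^2 = 246016 ≡ 744 (mod 989)
988 = 512 + 256 + 128 + 64 + 16 + 8 + 4 in binary powers of 2.
So 5^988 ≡ 744 · 496 · 627 · 81 · 900 · 959 · 625 ≡ 81 (mod 989).
Since 81 ≠ 1, base 5 is a Fermat witness: 989 is composite.

81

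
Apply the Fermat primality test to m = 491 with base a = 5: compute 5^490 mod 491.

1

5^1 ≡ 5 (mod 491)
5^2 ≡ 5^2 = 25 ≡ 25 (mod 491)
5^4 ≡ 25^2 = 625 ≡ 134 (mod 491)
5^8 ≡ 134^2 = 17956 ≡ 280 (mod 491)
5^16 ≡ 280^2 = 78400 ≡ 331 (mod 491)
5^32 ≡ 331^2 = 109561 ≡ 68 (mod 491)
5^64 ≡ 68^2 = 4624 ≡ 205 (mod 491)
5^128 ≡ 205^2 = 42025 ≡ 290 (mod 491)
5^256 ≡ 290^2 = 84100 ≡ 139 (mod 491)
490 = 256 + 128 + 64 + 32 + 8 + 2 in binary powers of 2.
So 5^490 ≡ 139 · 290 · 205 · 68 · 280 · 25 ≡ 1 (mod 491).
Since the result is 1, base 5 gives no evidence that 491 is composite.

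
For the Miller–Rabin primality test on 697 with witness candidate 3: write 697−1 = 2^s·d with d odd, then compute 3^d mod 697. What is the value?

697 − 1 = 696 = 2^3 · 87, so d = 87.
3^1 ≡ 3 (mod 697)
3^2 ≡ 3^2 = 9 ≡ 9 (mod 697)
3^4 ≡ 9^2 = 81 ≡ 81 (mod 697)
3^8 ≡ 81^2 = 6561 ≡ 288 (mod 697)
3^16 ≡ 288^2 = 82944 ≡ 1 (mod 697)
3^32 ≡ 1^2 = 1 ≡ 1 (mod 697)
3^64 ≡ 1^2 = 1 ≡ 1 (mod 697)
87 = 64 + 16 + 4 + 2 + 1 in binary powers of 2.
So 3^87 ≡ 1 · 1 · 81 · 9 · 3 ≡ 96 (mod 697).
Squaring chain: 96 → 155 → 327; never reaches −1, so base 3 is a Miller–Rabin witness that 697 is composite.

96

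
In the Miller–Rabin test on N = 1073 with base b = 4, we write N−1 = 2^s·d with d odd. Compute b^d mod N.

1073 − 1 = 1072 = 2^4 · 67, so d = 67.
4^1 ≡ 4 (mod 1073)
4^2 ≡ 4^2 = 16 ≡ 16 (mod 1073)
4^4 ≡ 16^2 = 256 ≡ 256 (mod 1073)
4^8 ≡ 256^2 = 65536 ≡ 83 (mod 1073)
4^16 ≡ 83^2 = 6889 ≡ 451 (mod 1073)
4^32 ≡ 451^2 = 203401 ≡ 604 (mod 1073)
4^64 ≡ 604^2 = 364816 ≡ 1069 (mod 1073)
67 = 64 + 2 + 1 in binary powers of 2.
So 4^67 ≡ 1069 · 16 · 4 ≡ 817 (mod 1073).
Squaring chain: 817 → 83 → 451 → 604; never reaches −1, so base 4 is a Miller–Rabin witness that 1073 is composite.

817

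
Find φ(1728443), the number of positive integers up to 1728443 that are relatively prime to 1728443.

Factor: 1728443 = 97 · 103 · 173.
φ(1728443) = (97−1) · (103−1) · (173−1) = 96 · 102 · 172 = 1684224.

1684224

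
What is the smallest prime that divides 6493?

6493 is odd.
Digit sum 22, not divisible by 3.
Ends in 3: not divisible by 5.
7: 6493 = 7·927 + 4
11: 6493 = 11·590 + 3
13: 6493 = 13·499 + 6
17: 6493 = 17·381 + 16
19: 6493 = 19·341 + 14
23: 6493 = 23·282 + 7
29: 6493 = 29·223 + 26
31: 6493 = 31·209 + 14
37: 6493 = 37·175 + 18
41: 6493 = 41·158 + 15
43: 6493 = 43·151

43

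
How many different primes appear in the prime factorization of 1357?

2

1357 = 23 · 59
1357 = 23 · 59, which has 2 distinct prime factors.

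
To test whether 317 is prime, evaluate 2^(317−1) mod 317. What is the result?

1

2^1 ≡ 2 (mod 317)
2^2 ≡ 2^2 = 4 ≡ 4 (mod 317)
2^4 ≡ 4^2 = 16 ≡ 16 (mod 317)
2^8 ≡ 16^2 = 256 ≡ 256 (mod 317)
2^16 ≡ 256^2 = 65536 ≡ 234 (mod 317)
2^32 ≡ 234^2 = 54756 ≡ 232 (mod 317)
2^64 ≡ 232^2 = 53824 ≡ 251 (mod 317)
2^128 ≡ 251^2 = 63001 ≡ 235 (mod 317)
2^256 ≡ 235^2 = 55225 ≡ 67 (mod 317)
316 = 256 + 32 + 16 + 8 + 4 in binary powers of 2.
So 2^316 ≡ 67 · 232 · 234 · 256 · 16 ≡ 1 (mod 317).
Since the result is 1, base 2 gives no evidence that 317 is composite.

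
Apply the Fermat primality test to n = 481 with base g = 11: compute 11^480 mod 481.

1

11^1 ≡ 11 (mod 481)
11^2 ≡ 11^2 = 121 ≡ 121 (mod 481)
11^4 ≡ 121^2 = 14641 ≡ 211 (mod 481)
11^8 ≡ 211^2 = 44521 ≡ 269 (mod 481)
11^16 ≡ 269^2 = 72361 ≡ 211 (mod 481)
11^32 ≡ 211^2 = 44521 ≡ 269 (mod 481)
11^64 ≡ 269^2 = 72361 ≡ 211 (mod 481)
11^128 ≡ 211^2 = 44521 ≡ 269 (mod 481)
11^256 ≡ 269^2 = 72361 ≡ 211 (mod 481)
480 = 256 + 128 + 64 + 32 in binary powers of 2.
So 11^480 ≡ 211 · 269 · 211 · 269 ≡ 1 (mod 481).
Since the result is 1, base 11 gives no evidence that 481 is composite.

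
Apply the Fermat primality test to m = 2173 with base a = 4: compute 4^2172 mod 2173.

4^1 ≡ 4 (mod 2173)
4^2 ≡ 4^2 = 16 ≡ 16 (mod 2173)
4^4 ≡ 16^2 = 256 ≡ 256 (mod 2173)
4^8 ≡ 256^2 = 65536 ≡ 346 (mod 2173)
4^16 ≡ 346^2 = 119716 ≡ 201 (mod 2173)
4^32 ≡ 201^2 = 40401 ≡ 1287 (mod 2173)
4^64 ≡ 1287^2 = 1656369 ≡ 543 (mod 2173)
4^128 ≡ 543^2 = 294849 ≡ 1494 (mod 2173)
4^256 ≡ 1494^2 = 2232036 ≡ 365 (mod 2173)
4^512 ≡ 365^2 = 133225 ≡ 672 (mod 2173)
4^1024 ≡ 672^2 = 451584 ≡ 1773 (mod 2173)
4^2048 ≡ 1773^2 = 3143529 ≡ 1371 (mod 2173)
2172 = 2048 + 64 + 32 + 16 + 8 + 4 in binary powers of 2.
So 4^2172 ≡ 1371 · 543 · 1287 · 201 · 346 · 256 ≡ 1533 (mod 2173).
Since 1533 ≠ 1, base 4 is a Fermat witness: 2173 is composite.

1533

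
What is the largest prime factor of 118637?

89

118637 = 31 · 3827
3827 = 43 · 89
89 is prime.
So 118637 = 31 · 43 · 89; the largest prime factor is 89.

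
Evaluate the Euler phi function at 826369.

799680

Factor: 826369 = 71 · 103 · 113.
φ(826369) = (71−1) · (103−1) · (113−1) = 70 · 102 · 112 = 799680.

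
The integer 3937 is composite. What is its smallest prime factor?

3937 is odd.
Digit sum 22, not divisible by 3.
Ends in 7: not divisible by 5.
7: 3937 = 7·562 + 3
11: 3937 = 11·357 + 10
13: 3937 = 13·302 + 11
17: 3937 = 17·231 + 10
19: 3937 = 19·207 + 4
23: 3937 = 23·171 + 4
29: 3937 = 29·135 + 22
31: 3937 = 31·127

31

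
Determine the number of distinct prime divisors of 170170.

6

170170 = 2 · 85085
85085 = 5 · 17017
17017 = 7 · 2431
2431 = 11 · 221
221 = 13 · 17
170170 = 2 · 5 · 7 · 11 · 13 · 17, which has 6 distinct prime factors.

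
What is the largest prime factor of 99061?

99061 = 23 · 4307
4307 = 59 · 73
73 is prime.
So 99061 = 23 · 59 · 73; the largest prime factor is 73.

73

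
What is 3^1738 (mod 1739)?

3^1 ≡ 3 (mod 1739)
3^2 ≡ 3^2 = 9 ≡ 9 (mod 1739)
3^4 ≡ 9^2 = 81 ≡ 81 (mod 1739)
3^8 ≡ 81^2 = 6561 ≡ 1344 (mod 1739)
3^16 ≡ 1344^2 = 1806336 ≡ 1254 (mod 1739)
3^32 ≡ 1254^2 = 1572516 ≡ 460 (mod 1739)
3^64 ≡ 460^2 = 211600 ≡ 1181 (mod 1739)
3^128 ≡ 1181^2 = 1394761 ≡ 83 (mod 1739)
3^256 ≡ 83^2 = 6889 ≡ 1672 (mod 1739)
3^512 ≡ 1672^2 = 2795584 ≡ 1011 (mod 1739)
3^1024 ≡ 1011^2 = 1022121 ≡ 1328 (mod 1739)
1738 = 1024 + 512 + 128 + 64 + 8 + 2 in binary powers of 2.
So 3^1738 ≡ 1328 · 1011 · 83 · 1181 · 1344 · 9 ≡ 1070 (mod 1739).
Since 1070 ≠ 1, base 3 is a Fermat witness: 1739 is composite.

1070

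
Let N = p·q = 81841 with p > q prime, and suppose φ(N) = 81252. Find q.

φ(n) = (p−1)(q−1) = n − (p+q) + 1, so p + q = 81841 − 81252 + 1 = 590.
p and q are the roots of t² − 590t + 81841 = 0.
Discriminant: 590² − 4·81841 = 348100 − 327364 = 20736; √20736 = 144.
q = (590 − 144)/2 = 223, p = (590 + 144)/2 = 367.
Check: 223 · 367 = 81841.

223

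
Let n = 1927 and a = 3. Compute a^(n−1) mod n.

3^1 ≡ 3 (mod 1927)
3^2 ≡ 3^2 = 9 ≡ 9 (mod 1927)
3^4 ≡ 9^2 = 81 ≡ 81 (mod 1927)
3^8 ≡ 81^2 = 6561 ≡ 780 (mod 1927)
3^16 ≡ 780^2 = 608400 ≡ 1395 (mod 1927)
3^32 ≡ 1395^2 = 1946025 ≡ 1682 (mod 1927)
3^64 ≡ 1682^2 = 2829124 ≡ 288 (mod 1927)
3^128 ≡ 288^2 = 82944 ≡ 83 (mod 1927)
3^256 ≡ 83^2 = 6889 ≡ 1108 (mod 1927)
3^512 ≡ 1108^2 = 1227664 ≡ 165 (mod 1927)
3^1024 ≡ 165^2 = 27225 ≡ 247 (mod 1927)
1926 = 1024 + 512 + 256 + 128 + 4 + 2 in binary powers of 2.
So 3^1926 ≡ 247 · 165 · 1108 · 83 · 81 · 9 ≡ 237 (mod 1927).
Since 237 ≠ 1, base 3 is a Fermat witness: 1927 is composite.

237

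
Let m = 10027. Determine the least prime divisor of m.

37

10027 is odd.
Digit sum 10, not divisible by 3.
Ends in 7: not divisible by 5.
7: 10027 = 7·1432 + 3
11: 10027 = 11·911 + 6
13: 10027 = 13·771 + 4
17: 10027 = 17·589 + 14
19: 10027 = 19·527 + 14
23: 10027 = 23·435 + 22
29: 10027 = 29·345 + 22
31: 10027 = 31·323 + 14
37: 10027 = 37·271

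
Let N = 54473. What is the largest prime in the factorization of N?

54473 = 19 · 2867
2867 = 47 · 61
61 is prime.
So 54473 = 19 · 47 · 61; the largest prime factor is 61.

61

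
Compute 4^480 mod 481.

4^1 ≡ 4 (mod 481)
4^2 ≡ 4^2 = 16 ≡ 16 (mod 481)
4^4 ≡ 16^2 = 256 ≡ 256 (mod 481)
4^8 ≡ 256^2 = 65536 ≡ 120 (mod 481)
4^16 ≡ 120^2 = 14400 ≡ 451 (mod 481)
4^32 ≡ 451^2 = 203401 ≡ 419 (mod 481)
4^64 ≡ 419^2 = 175561 ≡ 477 (mod 481)
4^128 ≡ 477^2 = 227529 ≡ 16 (mod 481)
4^256 ≡ 16^2 = 256 ≡ 256 (mod 481)
480 = 256 + 128 + 64 + 32 in binary powers of 2.
So 4^480 ≡ 256 · 16 · 477 · 419 ≡ 417 (mod 481).
Since 417 ≠ 1, base 4 is a Fermat witness: 481 is composite.

417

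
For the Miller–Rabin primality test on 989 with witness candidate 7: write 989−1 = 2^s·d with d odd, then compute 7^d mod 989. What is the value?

989 − 1 = 988 = 2^2 · 247, so d = 247.
7^1 ≡ 7 (mod 989)
7^2 ≡ 7^2 = 49 ≡ 49 (mod 989)
7^4 ≡ 49^2 = 2401 ≡ 423 (mod 989)
7^8 ≡ 423^2 = 178929 ≡ 909 (mod 989)
7^16 ≡ 909^2 = 826281 ≡ 466 (mod 989)
7^32 ≡ 466^2 = 217156 ≡ 565 (mod 989)
7^64 ≡ 565^2 = 319225 ≡ 767 (mod 989)
7^128 ≡ 767^2 = 588289 ≡ 823 (mod 989)
247 = 128 + 64 + 32 + 16 + 4 + 2 + 1 in binary powers of 2.
So 7^247 ≡ 823 · 767 · 565 · 466 · 423 · 49 · 7 ≡ 523 (mod 989).
Squaring chain: 523 → 565; never reaches −1, so base 7 is a Miller–Rabin witness that 989 is composite.

523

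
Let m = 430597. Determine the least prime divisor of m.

430597 is odd.
Digit sum 28, not divisible by 3.
Ends in 7: not divisible by 5.
7: 430597 = 7·61513 + 6
11: 430597 = 11·39145 + 2
13: 430597 = 13·33122 + 11
17: 430597 = 17·25329 + 4
19: 430597 = 19·22663

19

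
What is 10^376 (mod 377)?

107

10^1 ≡ 10 (mod 377)
10^2 ≡ 10^2 = 100 ≡ 100 (mod 377)
10^4 ≡ 100^2 = 10000 ≡ 198 (mod 377)
10^8 ≡ 198^2 = 39204 ≡ 373 (mod 377)
10^16 ≡ 373^2 = 139129 ≡ 16 (mod 377)
10^32 ≡ 16^2 = 256 ≡ 256 (mod 377)
10^64 ≡ 256^2 = 65536 ≡ 315 (mod 377)
10^128 ≡ 315^2 = 99225 ≡ 74 (mod 377)
10^256 ≡ 74^2 = 5476 ≡ 198 (mod 377)
376 = 256 + 64 + 32 + 16 + 8 in binary powers of 2.
So 10^376 ≡ 198 · 315 · 256 · 16 · 373 ≡ 107 (mod 377).
Since 107 ≠ 1, base 10 is a Fermat witness: 377 is composite.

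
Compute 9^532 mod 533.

9^1 ≡ 9 (mod 533)
9^2 ≡ 9^2 = 81 ≡ 81 (mod 533)
9^4 ≡ 81^2 = 6561 ≡ 165 (mod 533)
9^8 ≡ 165^2 = 27225 ≡ 42 (mod 533)
9^16 ≡ 42^2 = 1764 ≡ 165 (mod 533)
9^32 ≡ 165^2 = 27225 ≡ 42 (mod 533)
9^64 ≡ 42^2 = 1764 ≡ 165 (mod 533)
9^128 ≡ 165^2 = 27225 ≡ 42 (mod 533)
9^256 ≡ 42^2 = 1764 ≡ 165 (mod 533)
9^512 ≡ 165^2 = 27225 ≡ 42 (mod 533)
532 = 512 + 16 + 4 in binary powers of 2.
So 9^532 ≡ 42 · 165 · 165 ≡ 165 (mod 533).
Since 165 ≠ 1, base 9 is a Fermat witness: 533 is composite.

165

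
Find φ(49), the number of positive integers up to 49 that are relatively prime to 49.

Factor: 49 = 7^2.
φ(49) = 7^1·(7−1) = 42.

42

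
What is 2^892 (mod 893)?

2^1 ≡ 2 (mod 893)
2^2 ≡ 2^2 = 4 ≡ 4 (mod 893)
2^4 ≡ 4^2 = 16 ≡ 16 (mod 893)
2^8 ≡ 16^2 = 256 ≡ 256 (mod 893)
2^16 ≡ 256^2 = 65536 ≡ 347 (mod 893)
2^32 ≡ 347^2 = 120409 ≡ 747 (mod 893)
2^64 ≡ 747^2 = 558009 ≡ 777 (mod 893)
2^128 ≡ 777^2 = 603729 ≡ 61 (mod 893)
2^256 ≡ 61^2 = 3721 ≡ 149 (mod 893)
2^512 ≡ 149^2 = 22201 ≡ 769 (mod 893)
892 = 512 + 256 + 64 + 32 + 16 + 8 + 4 in binary powers of 2.
So 2^892 ≡ 769 · 149 · 777 · 747 · 347 · 256 · 16 ≡ 777 (mod 893).
Since 777 ≠ 1, base 2 is a Fermat witness: 893 is composite.

777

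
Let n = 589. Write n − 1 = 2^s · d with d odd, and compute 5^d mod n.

125

589 − 1 = 588 = 2^2 · 147, so d = 147.
5^1 ≡ 5 (mod 589)
5^2 ≡ 5^2 = 25 ≡ 25 (mod 589)
5^4 ≡ 25^2 = 625 ≡ 36 (mod 589)
5^8 ≡ 36^2 = 1296 ≡ 118 (mod 589)
5^16 ≡ 118^2 = 13924 ≡ 377 (mod 589)
5^32 ≡ 377^2 = 142129 ≡ 180 (mod 589)
5^64 ≡ 180^2 = 32400 ≡ 5 (mod 589)
5^128 ≡ 5^2 = 25 ≡ 25 (mod 589)
147 = 128 + 16 + 2 + 1 in binary powers of 2.
So 5^147 ≡ 25 · 377 · 25 · 5 ≡ 125 (mod 589).
Squaring chain: 125 → 311; never reaches −1, so base 5 is a Miller–Rabin witness that 589 is composite.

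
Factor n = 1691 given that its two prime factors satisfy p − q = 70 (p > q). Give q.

19

Since p = q + 70, we have 1691 = q(q + 70), so q² + 70q − 1691 = 0.
Discriminant: 70² + 4·1691 = 4900 + 6764 = 11664; √11664 = 108.
q = (−70 + 108)/2 = 19, and p = q + 70 = 89.
Check: 19 · 89 = 1691.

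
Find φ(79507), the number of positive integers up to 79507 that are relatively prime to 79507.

Factor: 79507 = 43^3.
φ(79507) = 43^2·(43−1) = 77658.

77658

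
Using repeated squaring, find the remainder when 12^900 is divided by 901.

47

12^1 ≡ 12 (mod 901)
12^2 ≡ 12^2 = 144 ≡ 144 (mod 901)
12^4 ≡ 144^2 = 20736 ≡ 13 (mod 901)
12^8 ≡ 13^2 = 169 ≡ 169 (mod 901)
12^16 ≡ 169^2 = 28561 ≡ 630 (mod 901)
12^32 ≡ 630^2 = 396900 ≡ 460 (mod 901)
12^64 ≡ 460^2 = 211600 ≡ 766 (mod 901)
12^128 ≡ 766^2 = 586756 ≡ 205 (mod 901)
12^256 ≡ 205^2 = 42025 ≡ 579 (mod 901)
12^512 ≡ 579^2 = 335241 ≡ 69 (mod 901)
900 = 512 + 256 + 128 + 4 in binary powers of 2.
So 12^900 ≡ 69 · 579 · 205 · 13 ≡ 47 (mod 901).
Since 47 ≠ 1, base 12 is a Fermat witness: 901 is composite.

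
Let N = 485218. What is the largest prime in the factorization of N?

83

485218 = 2 · 242609
242609 = 37 · 6557
6557 = 79 · 83
83 is prime.
So 485218 = 2 · 37 · 79 · 83; the largest prime factor is 83.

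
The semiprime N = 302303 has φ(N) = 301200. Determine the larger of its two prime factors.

601

φ(n) = (p−1)(q−1) = n − (p+q) + 1, so p + q = 302303 − 301200 + 1 = 1104.
p and q are the roots of t² − 1104t + 302303 = 0.
Discriminant: 1104² − 4·302303 = 1218816 − 1209212 = 9604; √9604 = 98.
q = (1104 − 98)/2 = 503, p = (1104 + 98)/2 = 601.
Check: 503 · 601 = 302303.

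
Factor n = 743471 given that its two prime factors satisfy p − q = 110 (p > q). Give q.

Since p = q + 110, we have 743471 = q(q + 110), so q² + 110q − 743471 = 0.
Discriminant: 110² + 4·743471 = 12100 + 2973884 = 2985984; √2985984 = 1728.
q = (−110 + 1728)/2 = 809, and p = q + 110 = 919.
Check: 809 · 919 = 743471.

809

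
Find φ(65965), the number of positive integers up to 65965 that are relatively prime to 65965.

Factor: 65965 = 5 · 79 · 167.
φ(65965) = (5−1) · (79−1) · (167−1) = 4 · 78 · 166 = 51792.

51792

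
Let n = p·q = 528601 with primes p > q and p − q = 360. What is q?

569

Since p = q + 360, we have 528601 = q(q + 360), so q² + 360q − 528601 = 0.
Discriminant: 360² + 4·528601 = 129600 + 2114404 = 2244004; √2244004 = 1498.
q = (−360 + 1498)/2 = 569, and p = q + 360 = 929.
Check: 569 · 929 = 528601.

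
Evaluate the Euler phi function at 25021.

24700

Factor: 25021 = 131 · 191.
φ(25021) = (131−1) · (191−1) = 130 · 190 = 24700.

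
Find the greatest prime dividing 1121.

59

1121 = 19 · 59
59 is prime.
So 1121 = 19 · 59; the largest prime factor is 59.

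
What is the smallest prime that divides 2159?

17

2159 is odd.
Digit sum 17, not divisible by 3.
Ends in 9: not divisible by 5.
7: 2159 = 7·308 + 3
11: 2159 = 11·196 + 3
13: 2159 = 13·166 + 1
17: 2159 = 17·127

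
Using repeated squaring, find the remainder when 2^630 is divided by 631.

2^1 ≡ 2 (mod 631)
2^2 ≡ 2^2 = 4 ≡ 4 (mod 631)
2^4 ≡ 4^2 = 16 ≡ 16 (mod 631)
2^8 ≡ 16^2 = 256 ≡ 256 (mod 631)
2^16 ≡ 256^2 = 65536 ≡ 543 (mod 631)
2^32 ≡ 543^2 = 294849 ≡ 172 (mod 631)
2^64 ≡ 172^2 = 29584 ≡ 558 (mod 631)
2^128 ≡ 558^2 = 311364 ≡ 281 (mod 631)
2^256 ≡ 281^2 = 78961 ≡ 86 (mod 631)
2^512 ≡ 86^2 = 7396 ≡ 455 (mod 631)
630 = 512 + 64 + 32 + 16 + 4 + 2 in binary powers of 2.
So 2^630 ≡ 455 · 558 · 172 · 543 · 16 · 4 ≡ 1 (mod 631).
Since the result is 1, base 2 gives no evidence that 631 is composite.

1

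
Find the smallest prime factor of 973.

7

973 is odd.
Digit sum 19, not divisible by 3.
Ends in 3: not divisible by 5.
7: 973 = 7·139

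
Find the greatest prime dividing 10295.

71

10295 = 5 · 2059
2059 = 29 · 71
71 is prime.
So 10295 = 5 · 29 · 71; the largest prime factor is 71.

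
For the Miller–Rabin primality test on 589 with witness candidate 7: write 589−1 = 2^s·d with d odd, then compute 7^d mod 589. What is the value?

419

589 − 1 = 588 = 2^2 · 147, so d = 147.
7^1 ≡ 7 (mod 589)
7^2 ≡ 7^2 = 49 ≡ 49 (mod 589)
7^4 ≡ 49^2 = 2401 ≡ 45 (mod 589)
7^8 ≡ 45^2 = 2025 ≡ 258 (mod 589)
7^16 ≡ 258^2 = 66564 ≡ 7 (mod 589)
7^32 ≡ 7^2 = 49 ≡ 49 (mod 589)
7^64 ≡ 49^2 = 2401 ≡ 45 (mod 589)
7^128 ≡ 45^2 = 2025 ≡ 258 (mod 589)
147 = 128 + 16 + 2 + 1 in binary powers of 2.
So 7^147 ≡ 258 · 7 · 49 · 7 ≡ 419 (mod 589).
Squaring chain: 419 → 39; never reaches −1, so base 7 is a Miller–Rabin witness that 589 is composite.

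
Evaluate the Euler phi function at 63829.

58800

Factor: 63829 = 29 · 31 · 71.
φ(63829) = (29−1) · (31−1) · (71−1) = 28 · 30 · 70 = 58800.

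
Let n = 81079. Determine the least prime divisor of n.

89

81079 is odd.
Digit sum 25, not divisible by 3.
Ends in 9: not divisible by 5.
7: 81079 = 7·11582 + 5
11: 81079 = 11·7370 + 9
13: 81079 = 13·6236 + 11
17: 81079 = 17·4769 + 6
19: 81079 = 19·4267 + 6
23: 81079 = 23·3525 + 4
29: 81079 = 29·2795 + 24
31: 81079 = 31·2615 + 14
37: 81079 = 37·2191 + 12
41: 81079 = 41·1977 + 22
43: 81079 = 43·1885 + 24
47: 81079 = 47·1725 + 4
53: 81079 = 53·1529 + 42
59: 81079 = 59·1374 + 13
61: 81079 = 61·1329 + 10
67: 81079 = 67·1210 + 9
71: 81079 = 71·1141 + 68
73: 81079 = 73·1110 + 49
79: 81079 = 79·1026 + 25
83: 81079 = 83·976 + 71
89: 81079 = 89·911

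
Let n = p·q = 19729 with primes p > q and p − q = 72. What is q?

Since p = q + 72, we have 19729 = q(q + 72), so q² + 72q − 19729 = 0.
Discriminant: 72² + 4·19729 = 5184 + 78916 = 84100; √84100 = 290.
q = (−72 + 290)/2 = 109, and p = q + 72 = 181.
Check: 109 · 181 = 19729.

109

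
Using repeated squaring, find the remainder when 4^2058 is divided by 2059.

4^1 ≡ 4 (mod 2059)
4^2 ≡ 4^2 = 16 ≡ 16 (mod 2059)
4^4 ≡ 16^2 = 256 ≡ 256 (mod 2059)
4^8 ≡ 256^2 = 65536 ≡ 1707 (mod 2059)
4^16 ≡ 1707^2 = 2913849 ≡ 364 (mod 2059)
4^32 ≡ 364^2 = 132496 ≡ 720 (mod 2059)
4^64 ≡ 720^2 = 518400 ≡ 1591 (mod 2059)
4^128 ≡ 1591^2 = 2531281 ≡ 770 (mod 2059)
4^256 ≡ 770^2 = 592900 ≡ 1967 (mod 2059)
4^512 ≡ 1967^2 = 3869089 ≡ 228 (mod 2059)
4^1024 ≡ 228^2 = 51984 ≡ 509 (mod 2059)
4^2048 ≡ 509^2 = 259081 ≡ 1706 (mod 2059)
2058 = 2048 + 8 + 2 in binary powers of 2.
So 4^2058 ≡ 1706 · 1707 · 16 ≡ 1161 (mod 2059).
Since 1161 ≠ 1, base 4 is a Fermat witness: 2059 is composite.

1161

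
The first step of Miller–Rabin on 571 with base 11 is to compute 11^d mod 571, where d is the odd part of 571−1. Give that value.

571 − 1 = 570 = 2^1 · 285, so d = 285.
11^1 ≡ 11 (mod 571)
11^2 ≡ 11^2 = 121 ≡ 121 (mod 571)
11^4 ≡ 121^2 = 14641 ≡ 366 (mod 571)
11^8 ≡ 366^2 = 133956 ≡ 342 (mod 571)
11^16 ≡ 342^2 = 116964 ≡ 480 (mod 571)
11^32 ≡ 480^2 = 230400 ≡ 287 (mod 571)
11^64 ≡ 287^2 = 82369 ≡ 145 (mod 571)
11^128 ≡ 145^2 = 21025 ≡ 469 (mod 571)
11^256 ≡ 469^2 = 219961 ≡ 126 (mod 571)
285 = 256 + 16 + 8 + 4 + 1 in binary powers of 2.
So 11^285 ≡ 126 · 480 · 342 · 366 · 11 ≡ 1 (mod 571).
Since 11^d ≡ 1 (mod 571), base 11 does not prove 571 composite.

1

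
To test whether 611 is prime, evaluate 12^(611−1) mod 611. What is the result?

118

12^1 ≡ 12 (mod 611)
12^2 ≡ 12^2 = 144 ≡ 144 (mod 611)
12^4 ≡ 144^2 = 20736 ≡ 573 (mod 611)
12^8 ≡ 573^2 = 328329 ≡ 222 (mod 611)
12^16 ≡ 222^2 = 49284 ≡ 404 (mod 611)
12^32 ≡ 404^2 = 163216 ≡ 79 (mod 611)
12^64 ≡ 79^2 = 6241 ≡ 131 (mod 611)
12^128 ≡ 131^2 = 17161 ≡ 53 (mod 611)
12^256 ≡ 53^2 = 2809 ≡ 365 (mod 611)
12^512 ≡ 365^2 = 133225 ≡ 27 (mod 611)
610 = 512 + 64 + 32 + 2 in binary powers of 2.
So 12^610 ≡ 27 · 131 · 79 · 144 ≡ 118 (mod 611).
Since 118 ≠ 1, base 12 is a Fermat witness: 611 is composite.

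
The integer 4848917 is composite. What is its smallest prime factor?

53

4848917 is odd.
Digit sum 41, not divisible by 3.
Ends in 7: not divisible by 5.
7: 4848917 = 7·692702 + 3
11: 4848917 = 11·440810 + 7
13: 4848917 = 13·372993 + 8
17: 4848917 = 17·285230 + 7
19: 4848917 = 19·255206 + 3
23: 4848917 = 23·210822 + 11
29: 4848917 = 29·167204 + 1
31: 4848917 = 31·156416 + 21
37: 4848917 = 37·131051 + 30
41: 4848917 = 41·118266 + 11
43: 4848917 = 43·112765 + 22
47: 4848917 = 47·103168 + 21
53: 4848917 = 53·91489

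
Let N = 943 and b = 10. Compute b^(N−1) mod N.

469

10^1 ≡ 10 (mod 943)
10^2 ≡ 10^2 = 100 ≡ 100 (mod 943)
10^4 ≡ 100^2 = 10000 ≡ 570 (mod 943)
10^8 ≡ 570^2 = 324900 ≡ 508 (mod 943)
10^16 ≡ 508^2 = 258064 ≡ 625 (mod 943)
10^32 ≡ 625^2 = 390625 ≡ 223 (mod 943)
10^64 ≡ 223^2 = 49729 ≡ 693 (mod 943)
10^128 ≡ 693^2 = 480249 ≡ 262 (mod 943)
10^256 ≡ 262^2 = 68644 ≡ 748 (mod 943)
10^512 ≡ 748^2 = 559504 ≡ 305 (mod 943)
942 = 512 + 256 + 128 + 32 + 8 + 4 + 2 in binary powers of 2.
So 10^942 ≡ 305 · 748 · 262 · 223 · 508 · 570 · 100 ≡ 469 (mod 943).
Since 469 ≠ 1, base 10 is a Fermat witness: 943 is composite.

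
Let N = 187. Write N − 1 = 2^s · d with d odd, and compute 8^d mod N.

187 − 1 = 186 = 2^1 · 93, so d = 93.
8^1 ≡ 8 (mod 187)
8^2 ≡ 8^2 = 64 ≡ 64 (mod 187)
8^4 ≡ 64^2 = 4096 ≡ 169 (mod 187)
8^8 ≡ 169^2 = 28561 ≡ 137 (mod 187)
8^16 ≡ 137^2 = 18769 ≡ 69 (mod 187)
8^32 ≡ 69^2 = 4761 ≡ 86 (mod 187)
8^64 ≡ 86^2 = 7396 ≡ 103 (mod 187)
93 = 64 + 16 + 8 + 4 + 1 in binary powers of 2.
So 8^93 ≡ 103 · 69 · 137 · 169 · 8 ≡ 94 (mod 187).
Squaring chain: 94; never reaches −1, so base 8 is a Miller–Rabin witness that 187 is composite.

94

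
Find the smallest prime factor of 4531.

23

4531 is odd.
Digit sum 13, not divisible by 3.
Ends in 1: not divisible by 5.
7: 4531 = 7·647 + 2
11: 4531 = 11·411 + 10
13: 4531 = 13·348 + 7
17: 4531 = 17·266 + 9
19: 4531 = 19·238 + 9
23: 4531 = 23·197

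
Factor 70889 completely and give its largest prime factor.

41

70889 = 7 · 10127
10127 = 13 · 779
779 = 19 · 41
41 is prime.
So 70889 = 7 · 13 · 19 · 41; the largest prime factor is 41.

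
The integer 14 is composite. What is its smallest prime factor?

2

14 is even: 2 divides it.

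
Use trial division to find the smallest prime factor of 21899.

61

21899 is odd.
Digit sum 29, not divisible by 3.
Ends in 9: not divisible by 5.
7: 21899 = 7·3128 + 3
11: 21899 = 11·1990 + 9
13: 21899 = 13·1684 + 7
17: 21899 = 17·1288 + 3
19: 21899 = 19·1152 + 11
23: 21899 = 23·952 + 3
29: 21899 = 29·755 + 4
31: 21899 = 31·706 + 13
37: 21899 = 37·591 + 32
41: 21899 = 41·534 + 5
43: 21899 = 43·509 + 12
47: 21899 = 47·465 + 44
53: 21899 = 53·413 + 10
59: 21899 = 59·371 + 10
61: 21899 = 61·359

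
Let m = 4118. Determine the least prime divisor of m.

2

4118 is even: 2 divides it.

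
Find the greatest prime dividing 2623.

61

2623 = 43 · 61
61 is prime.
So 2623 = 43 · 61; the largest prime factor is 61.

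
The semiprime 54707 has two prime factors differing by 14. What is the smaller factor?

Since p = q + 14, we have 54707 = q(q + 14), so q² + 14q − 54707 = 0.
Discriminant: 14² + 4·54707 = 196 + 218828 = 219024; √219024 = 468.
q = (−14 + 468)/2 = 227, and p = q + 14 = 241.
Check: 227 · 241 = 54707.

227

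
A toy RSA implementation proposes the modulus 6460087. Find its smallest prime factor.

6460087 is odd.
Digit sum 31, not divisible by 3.
Ends in 7: not divisible by 5.
7: 6460087 = 7·922869 + 4
11: 6460087 = 11·587280 + 7
13: 6460087 = 13·496929 + 10
17: 6460087 = 17·380005 + 2
19: 6460087 = 19·340004 + 11
23: 6460087 = 23·280873 + 8
29: 6460087 = 29·222761 + 18
31: 6460087 = 31·208389 + 28
37: 6460087 = 37·174596 + 35
41: 6460087 = 41·157563 + 4
43: 6460087 = 43·150234 + 25
47: 6460087 = 47·137448 + 31
53: 6460087 = 53·121888 + 23
59: 6460087 = 59·109493

59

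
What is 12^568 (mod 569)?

12^1 ≡ 12 (mod 569)
12^2 ≡ 12^2 = 144 ≡ 144 (mod 569)
12^4 ≡ 144^2 = 20736 ≡ 252 (mod 569)
12^8 ≡ 252^2 = 63504 ≡ 345 (mod 569)
12^16 ≡ 345^2 = 119025 ≡ 104 (mod 569)
12^32 ≡ 104^2 = 10816 ≡ 5 (mod 569)
12^64 ≡ 5^2 = 25 ≡ 25 (mod 569)
12^128 ≡ 25^2 = 625 ≡ 56 (mod 569)
12^256 ≡ 56^2 = 3136 ≡ 291 (mod 569)
12^512 ≡ 291^2 = 84681 ≡ 469 (mod 569)
568 = 512 + 32 + 16 + 8 in binary powers of 2.
So 12^568 ≡ 469 · 5 · 104 · 345 ≡ 1 (mod 569).
Since the result is 1, base 12 gives no evidence that 569 is composite.

1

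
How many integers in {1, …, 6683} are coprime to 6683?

6480

Factor: 6683 = 41 · 163.
φ(6683) = (41−1) · (163−1) = 40 · 162 = 6480.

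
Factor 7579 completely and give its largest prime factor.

53

7579 = 11 · 689
689 = 13 · 53
53 is prime.
So 7579 = 11 · 13 · 53; the largest prime factor is 53.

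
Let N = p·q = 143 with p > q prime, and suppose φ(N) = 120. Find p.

φ(n) = (p−1)(q−1) = n − (p+q) + 1, so p + q = 143 − 120 + 1 = 24.
p and q are the roots of t² − 24t + 143 = 0.
Discriminant: 24² − 4·143 = 576 − 572 = 4; √4 = 2.
q = (24 − 2)/2 = 11, p = (24 + 2)/2 = 13.
Check: 11 · 13 = 143.

13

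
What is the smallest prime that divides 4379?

29

4379 is odd.
Digit sum 23, not divisible by 3.
Ends in 9: not divisible by 5.
7: 4379 = 7·625 + 4
11: 4379 = 11·398 + 1
13: 4379 = 13·336 + 11
17: 4379 = 17·257 + 10
19: 4379 = 19·230 + 9
23: 4379 = 23·190 + 9
29: 4379 = 29·151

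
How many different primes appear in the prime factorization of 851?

2

851 = 23 · 37
851 = 23 · 37, which has 2 distinct prime factors.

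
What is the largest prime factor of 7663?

7663 = 79 · 97
97 is prime.
So 7663 = 79 · 97; the largest prime factor is 97.

97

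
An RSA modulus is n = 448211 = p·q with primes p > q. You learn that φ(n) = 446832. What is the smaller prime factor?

523

φ(n) = (p−1)(q−1) = n − (p+q) + 1, so p + q = 448211 − 446832 + 1 = 1380.
p and q are the roots of t² − 1380t + 448211 = 0.
Discriminant: 1380² − 4·448211 = 1904400 − 1792844 = 111556; √111556 = 334.
q = (1380 − 334)/2 = 523, p = (1380 + 334)/2 = 857.
Check: 523 · 857 = 448211.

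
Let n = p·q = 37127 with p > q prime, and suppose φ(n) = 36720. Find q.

φ(n) = (p−1)(q−1) = n − (p+q) + 1, so p + q = 37127 − 36720 + 1 = 408.
p and q are the roots of t² − 408t + 37127 = 0.
Discriminant: 408² − 4·37127 = 166464 − 148508 = 17956; √17956 = 134.
q = (408 − 134)/2 = 137, p = (408 + 134)/2 = 271.
Check: 137 · 271 = 37127.

137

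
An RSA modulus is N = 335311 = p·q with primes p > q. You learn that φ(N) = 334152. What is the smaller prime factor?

φ(n) = (p−1)(q−1) = n − (p+q) + 1, so p + q = 335311 − 334152 + 1 = 1160.
p and q are the roots of t² − 1160t + 335311 = 0.
Discriminant: 1160² − 4·335311 = 1345600 − 1341244 = 4356; √4356 = 66.
q = (1160 − 66)/2 = 547, p = (1160 + 66)/2 = 613.
Check: 547 · 613 = 335311.

547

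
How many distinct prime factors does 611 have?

611 = 13 · 47
611 = 13 · 47, which has 2 distinct prime factors.

2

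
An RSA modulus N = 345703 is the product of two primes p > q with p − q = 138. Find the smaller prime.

523

Since p = q + 138, we have 345703 = q(q + 138), so q² + 138q − 345703 = 0.
Discriminant: 138² + 4·345703 = 19044 + 1382812 = 1401856; √1401856 = 1184.
q = (−138 + 1184)/2 = 523, and p = q + 138 = 661.
Check: 523 · 661 = 345703.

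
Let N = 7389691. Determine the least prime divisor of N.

7389691 is odd.
Digit sum 43, not divisible by 3.
Ends in 1: not divisible by 5.
7: 7389691 = 7·1055670 + 1
11: 7389691 = 11·671790 + 1
13: 7389691 = 13·568437 + 10
17: 7389691 = 17·434687 + 12
19: 7389691 = 19·388931 + 2
23: 7389691 = 23·321290 + 21
29: 7389691 = 29·254816 + 27
31: 7389691 = 31·238377 + 4
37: 7389691 = 37·199721 + 14
41: 7389691 = 41·180236 + 15
43: 7389691 = 43·171853 + 12
47: 7389691 = 47·157227 + 22
53: 7389691 = 53·139428 + 7
59: 7389691 = 59·125249

59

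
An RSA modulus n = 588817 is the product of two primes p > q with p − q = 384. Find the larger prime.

983

Since p = q + 384, we have 588817 = q(q + 384), so q² + 384q − 588817 = 0.
Discriminant: 384² + 4·588817 = 147456 + 2355268 = 2502724; √2502724 = 1582.
q = (−384 + 1582)/2 = 599, and p = q + 384 = 983.
Check: 599 · 983 = 588817.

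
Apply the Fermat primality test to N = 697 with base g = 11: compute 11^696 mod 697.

11^1 ≡ 11 (mod 697)
11^2 ≡ 11^2 = 121 ≡ 121 (mod 697)
11^4 ≡ 121^2 = 14641 ≡ 4 (mod 697)
11^8 ≡ 4^2 = 16 ≡ 16 (mod 697)
11^16 ≡ 16^2 = 256 ≡ 256 (mod 697)
11^32 ≡ 256^2 = 65536 ≡ 18 (mod 697)
11^64 ≡ 18^2 = 324 ≡ 324 (mod 697)
11^128 ≡ 324^2 = 104976 ≡ 426 (mod 697)
11^256 ≡ 426^2 = 181476 ≡ 256 (mod 697)
11^512 ≡ 256^2 = 65536 ≡ 18 (mod 697)
696 = 512 + 128 + 32 + 16 + 8 in binary powers of 2.
So 11^696 ≡ 18 · 426 · 18 · 256 · 16 ≡ 543 (mod 697).
Since 543 ≠ 1, base 11 is a Fermat witness: 697 is composite.

543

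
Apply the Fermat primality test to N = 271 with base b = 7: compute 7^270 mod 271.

7^1 ≡ 7 (mod 271)
7^2 ≡ 7^2 = 49 ≡ 49 (mod 271)
7^4 ≡ 49^2 = 2401 ≡ 233 (mod 271)
7^8 ≡ 233^2 = 54289 ≡ 89 (mod 271)
7^16 ≡ 89^2 = 7921 ≡ 62 (mod 271)
7^32 ≡ 62^2 = 3844 ≡ 50 (mod 271)
7^64 ≡ 50^2 = 2500 ≡ 61 (mod 271)
7^128 ≡ 61^2 = 3721 ≡ 198 (mod 271)
7^256 ≡ 198^2 = 39204 ≡ 180 (mod 271)
270 = 256 + 8 + 4 + 2 in binary powers of 2.
So 7^270 ≡ 180 · 89 · 233 · 49 ≡ 1 (mod 271).
Since the result is 1, base 7 gives no evidence that 271 is composite.

1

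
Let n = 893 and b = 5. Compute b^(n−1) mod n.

5^1 ≡ 5 (mod 893)
5^2 ≡ 5^2 = 25 ≡ 25 (mod 893)
5^4 ≡ 25^2 = 625 ≡ 625 (mod 893)
5^8 ≡ 625^2 = 390625 ≡ 384 (mod 893)
5^16 ≡ 384^2 = 147456 ≡ 111 (mod 893)
5^32 ≡ 111^2 = 12321 ≡ 712 (mod 893)
5^64 ≡ 712^2 = 506944 ≡ 613 (mod 893)
5^128 ≡ 613^2 = 375769 ≡ 709 (mod 893)
5^256 ≡ 709^2 = 502681 ≡ 815 (mod 893)
5^512 ≡ 815^2 = 664225 ≡ 726 (mod 893)
892 = 512 + 256 + 64 + 32 + 16 + 8 + 4 in binary powers of 2.
So 5^892 ≡ 726 · 815 · 613 · 712 · 111 · 384 · 625 ≡ 613 (mod 893).
Since 613 ≠ 1, base 5 is a Fermat witness: 893 is composite.

613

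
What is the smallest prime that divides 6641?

29

6641 is odd.
Digit sum 17, not divisible by 3.
Ends in 1: not divisible by 5.
7: 6641 = 7·948 + 5
11: 6641 = 11·603 + 8
13: 6641 = 13·510 + 11
17: 6641 = 17·390 + 11
19: 6641 = 19·349 + 10
23: 6641 = 23·288 + 17
29: 6641 = 29·229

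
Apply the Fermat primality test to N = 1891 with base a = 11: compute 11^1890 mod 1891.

1768

11^1 ≡ 11 (mod 1891)
11^2 ≡ 11^2 = 121 ≡ 121 (mod 1891)
11^4 ≡ 121^2 = 14641 ≡ 1404 (mod 1891)
11^8 ≡ 1404^2 = 1971216 ≡ 794 (mod 1891)
11^16 ≡ 794^2 = 630436 ≡ 733 (mod 1891)
11^32 ≡ 733^2 = 537289 ≡ 245 (mod 1891)
11^64 ≡ 245^2 = 60025 ≡ 1404 (mod 1891)
11^128 ≡ 1404^2 = 1971216 ≡ 794 (mod 1891)
11^256 ≡ 794^2 = 630436 ≡ 733 (mod 1891)
11^512 ≡ 733^2 = 537289 ≡ 245 (mod 1891)
11^1024 ≡ 245^2 = 60025 ≡ 1404 (mod 1891)
1890 = 1024 + 512 + 256 + 64 + 32 + 2 in binary powers of 2.
So 11^1890 ≡ 1404 · 245 · 733 · 1404 · 245 · 121 ≡ 1768 (mod 1891).
Since 1768 ≠ 1, base 11 is a Fermat witness: 1891 is composite.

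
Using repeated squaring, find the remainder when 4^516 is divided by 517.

147

4^1 ≡ 4 (mod 517)
4^2 ≡ 4^2 = 16 ≡ 16 (mod 517)
4^4 ≡ 16^2 = 256 ≡ 256 (mod 517)
4^8 ≡ 256^2 = 65536 ≡ 394 (mod 517)
4^16 ≡ 394^2 = 155236 ≡ 136 (mod 517)
4^32 ≡ 136^2 = 18496 ≡ 401 (mod 517)
4^64 ≡ 401^2 = 160801 ≡ 14 (mod 517)
4^128 ≡ 14^2 = 196 ≡ 196 (mod 517)
4^256 ≡ 196^2 = 38416 ≡ 158 (mod 517)
4^512 ≡ 158^2 = 24964 ≡ 148 (mod 517)
516 = 512 + 4 in binary powers of 2.
So 4^516 ≡ 148 · 256 ≡ 147 (mod 517).
Since 147 ≠ 1, base 4 is a Fermat witness: 517 is composite.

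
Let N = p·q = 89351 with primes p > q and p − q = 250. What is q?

Since p = q + 250, we have 89351 = q(q + 250), so q² + 250q − 89351 = 0.
Discriminant: 250² + 4·89351 = 62500 + 357404 = 419904; √419904 = 648.
q = (−250 + 648)/2 = 199, and p = q + 250 = 449.
Check: 199 · 449 = 89351.

199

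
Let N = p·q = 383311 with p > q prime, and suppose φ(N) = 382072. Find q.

587

φ(n) = (p−1)(q−1) = n − (p+q) + 1, so p + q = 383311 − 382072 + 1 = 1240.
p and q are the roots of t² − 1240t + 383311 = 0.
Discriminant: 1240² − 4·383311 = 1537600 − 1533244 = 4356; √4356 = 66.
q = (1240 − 66)/2 = 587, p = (1240 + 66)/2 = 653.
Check: 587 · 653 = 383311.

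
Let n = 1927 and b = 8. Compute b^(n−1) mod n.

1630

8^1 ≡ 8 (mod 1927)
8^2 ≡ 8^2 = 64 ≡ 64 (mod 1927)
8^4 ≡ 64^2 = 4096 ≡ 242 (mod 1927)
8^8 ≡ 242^2 = 58564 ≡ 754 (mod 1927)
8^16 ≡ 754^2 = 568516 ≡ 51 (mod 1927)
8^32 ≡ 51^2 = 2601 ≡ 674 (mod 1927)
8^64 ≡ 674^2 = 454276 ≡ 1431 (mod 1927)
8^128 ≡ 1431^2 = 2047761 ≡ 1287 (mod 1927)
8^256 ≡ 1287^2 = 1656369 ≡ 1076 (mod 1927)
8^512 ≡ 1076^2 = 1157776 ≡ 1576 (mod 1927)
8^1024 ≡ 1576^2 = 2483776 ≡ 1800 (mod 1927)
1926 = 1024 + 512 + 256 + 128 + 4 + 2 in binary powers of 2.
So 8^1926 ≡ 1800 · 1576 · 1076 · 1287 · 242 · 64 ≡ 1630 (mod 1927).
Since 1630 ≠ 1, base 8 is a Fermat witness: 1927 is composite.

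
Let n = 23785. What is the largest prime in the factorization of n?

71

23785 = 5 · 4757
4757 = 67 · 71
71 is prime.
So 23785 = 5 · 67 · 71; the largest prime factor is 71.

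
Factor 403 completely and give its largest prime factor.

403 = 13 · 31
31 is prime.
So 403 = 13 · 31; the largest prime factor is 31.

31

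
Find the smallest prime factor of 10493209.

59

10493209 is odd.
Digit sum 28, not divisible by 3.
Ends in 9: not divisible by 5.
7: 10493209 = 7·1499029 + 6
11: 10493209 = 11·953928 + 1
13: 10493209 = 13·807169 + 12
17: 10493209 = 17·617247 + 10
19: 10493209 = 19·552274 + 3
23: 10493209 = 23·456226 + 11
29: 10493209 = 29·361834 + 23
31: 10493209 = 31·338490 + 19
37: 10493209 = 37·283600 + 9
41: 10493209 = 41·255931 + 38
43: 10493209 = 43·244028 + 5
47: 10493209 = 47·223259 + 36
53: 10493209 = 53·197985 + 4
59: 10493209 = 59·177851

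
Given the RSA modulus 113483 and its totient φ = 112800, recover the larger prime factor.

φ(n) = (p−1)(q−1) = n − (p+q) + 1, so p + q = 113483 − 112800 + 1 = 684.
p and q are the roots of t² − 684t + 113483 = 0.
Discriminant: 684² − 4·113483 = 467856 − 453932 = 13924; √13924 = 118.
q = (684 − 118)/2 = 283, p = (684 + 118)/2 = 401.
Check: 283 · 401 = 113483.

401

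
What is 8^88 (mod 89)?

8^1 ≡ 8 (mod 89)
8^2 ≡ 8^2 = 64 ≡ 64 (mod 89)
8^4 ≡ 64^2 = 4096 ≡ 2 (mod 89)
8^8 ≡ 2^2 = 4 ≡ 4 (mod 89)
8^16 ≡ 4^2 = 16 ≡ 16 (mod 89)
8^32 ≡ 16^2 = 256 ≡ 78 (mod 89)
8^64 ≡ 78^2 = 6084 ≡ 32 (mod 89)
88 = 64 + 16 + 8 in binary powers of 2.
So 8^88 ≡ 32 · 16 · 4 ≡ 1 (mod 89).
Since the result is 1, base 8 gives no evidence that 89 is composite.

1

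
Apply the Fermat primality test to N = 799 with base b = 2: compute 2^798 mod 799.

2^1 ≡ 2 (mod 799)
2^2 ≡ 2^2 = 4 ≡ 4 (mod 799)
2^4 ≡ 4^2 = 16 ≡ 16 (mod 799)
2^8 ≡ 16^2 = 256 ≡ 256 (mod 799)
2^16 ≡ 256^2 = 65536 ≡ 18 (mod 799)
2^32 ≡ 18^2 = 324 ≡ 324 (mod 799)
2^64 ≡ 324^2 = 104976 ≡ 307 (mod 799)
2^128 ≡ 307^2 = 94249 ≡ 766 (mod 799)
2^256 ≡ 766^2 = 586756 ≡ 290 (mod 799)
2^512 ≡ 290^2 = 84100 ≡ 205 (mod 799)
798 = 512 + 256 + 16 + 8 + 4 + 2 in binary powers of 2.
So 2^798 ≡ 205 · 290 · 18 · 256 · 16 · 4 ≡ 676 (mod 799).
Since 676 ≠ 1, base 2 is a Fermat witness: 799 is composite.

676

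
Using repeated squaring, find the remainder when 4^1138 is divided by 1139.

4^1 ≡ 4 (mod 1139)
4^2 ≡ 4^2 = 16 ≡ 16 (mod 1139)
4^4 ≡ 16^2 = 256 ≡ 256 (mod 1139)
4^8 ≡ 256^2 = 65536 ≡ 613 (mod 1139)
4^16 ≡ 613^2 = 375769 ≡ 1038 (mod 1139)
4^32 ≡ 1038^2 = 1077444 ≡ 1089 (mod 1139)
4^64 ≡ 1089^2 = 1185921 ≡ 222 (mod 1139)
4^128 ≡ 222^2 = 49284 ≡ 307 (mod 1139)
4^256 ≡ 307^2 = 94249 ≡ 851 (mod 1139)
4^512 ≡ 851^2 = 724201 ≡ 936 (mod 1139)
4^1024 ≡ 936^2 = 876096 ≡ 205 (mod 1139)
1138 = 1024 + 64 + 32 + 16 + 2 in binary powers of 2.
So 4^1138 ≡ 205 · 222 · 1089 · 1038 · 16 ≡ 33 (mod 1139).
Since 33 ≠ 1, base 4 is a Fermat witness: 1139 is composite.

33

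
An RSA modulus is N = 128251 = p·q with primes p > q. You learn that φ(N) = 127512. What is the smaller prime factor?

φ(n) = (p−1)(q−1) = n − (p+q) + 1, so p + q = 128251 − 127512 + 1 = 740.
p and q are the roots of t² − 740t + 128251 = 0.
Discriminant: 740² − 4·128251 = 547600 − 513004 = 34596; √34596 = 186.
q = (740 − 186)/2 = 277, p = (740 + 186)/2 = 463.
Check: 277 · 463 = 128251.

277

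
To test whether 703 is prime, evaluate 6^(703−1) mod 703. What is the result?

628

6^1 ≡ 6 (mod 703)
6^2 ≡ 6^2 = 36 ≡ 36 (mod 703)
6^4 ≡ 36^2 = 1296 ≡ 593 (mod 703)
6^8 ≡ 593^2 = 351649 ≡ 149 (mod 703)
6^16 ≡ 149^2 = 22201 ≡ 408 (mod 703)
6^32 ≡ 408^2 = 166464 ≡ 556 (mod 703)
6^64 ≡ 556^2 = 309136 ≡ 519 (mod 703)
6^128 ≡ 519^2 = 269361 ≡ 112 (mod 703)
6^256 ≡ 112^2 = 12544 ≡ 593 (mod 703)
6^512 ≡ 593^2 = 351649 ≡ 149 (mod 703)
702 = 512 + 128 + 32 + 16 + 8 + 4 + 2 in binary powers of 2.
So 6^702 ≡ 149 · 112 · 556 · 408 · 149 · 593 · 36 ≡ 628 (mod 703).
Since 628 ≠ 1, base 6 is a Fermat witness: 703 is composite.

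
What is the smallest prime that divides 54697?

83

54697 is odd.
Digit sum 31, not divisible by 3.
Ends in 7: not divisible by 5.
7: 54697 = 7·7813 + 6
11: 54697 = 11·4972 + 5
13: 54697 = 13·4207 + 6
17: 54697 = 17·3217 + 8
19: 54697 = 19·2878 + 15
23: 54697 = 23·2378 + 3
29: 54697 = 29·1886 + 3
31: 54697 = 31·1764 + 13
37: 54697 = 37·1478 + 11
41: 54697 = 41·1334 + 3
43: 54697 = 43·1272 + 1
47: 54697 = 47·1163 + 36
53: 54697 = 53·1032 + 1
59: 54697 = 59·927 + 4
61: 54697 = 61·896 + 41
67: 54697 = 67·816 + 25
71: 54697 = 71·770 + 27
73: 54697 = 73·749 + 20
79: 54697 = 79·692 + 29
83: 54697 = 83·659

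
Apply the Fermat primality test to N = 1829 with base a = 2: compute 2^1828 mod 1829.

411

2^1 ≡ 2 (mod 1829)
2^2 ≡ 2^2 = 4 ≡ 4 (mod 1829)
2^4 ≡ 4^2 = 16 ≡ 16 (mod 1829)
2^8 ≡ 16^2 = 256 ≡ 256 (mod 1829)
2^16 ≡ 256^2 = 65536 ≡ 1521 (mod 1829)
2^32 ≡ 1521^2 = 2313441 ≡ 1585 (mod 1829)
2^64 ≡ 1585^2 = 2512225 ≡ 1008 (mod 1829)
2^128 ≡ 1008^2 = 1016064 ≡ 969 (mod 1829)
2^256 ≡ 969^2 = 938961 ≡ 684 (mod 1829)
2^512 ≡ 684^2 = 467856 ≡ 1461 (mod 1829)
2^1024 ≡ 1461^2 = 2134521 ≡ 78 (mod 1829)
1828 = 1024 + 512 + 256 + 32 + 4 in binary powers of 2.
So 2^1828 ≡ 78 · 1461 · 684 · 1585 · 16 ≡ 411 (mod 1829).
Since 411 ≠ 1, base 2 is a Fermat witness: 1829 is composite.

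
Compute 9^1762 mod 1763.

1393

9^1 ≡ 9 (mod 1763)
9^2 ≡ 9^2 = 81 ≡ 81 (mod 1763)
9^4 ≡ 81^2 = 6561 ≡ 1272 (mod 1763)
9^8 ≡ 1272^2 = 1617984 ≡ 1313 (mod 1763)
9^16 ≡ 1313^2 = 1723969 ≡ 1518 (mod 1763)
9^32 ≡ 1518^2 = 2304324 ≡ 83 (mod 1763)
9^64 ≡ 83^2 = 6889 ≡ 1600 (mod 1763)
9^128 ≡ 1600^2 = 2560000 ≡ 124 (mod 1763)
9^256 ≡ 124^2 = 15376 ≡ 1272 (mod 1763)
9^512 ≡ 1272^2 = 1617984 ≡ 1313 (mod 1763)
9^1024 ≡ 1313^2 = 1723969 ≡ 1518 (mod 1763)
1762 = 1024 + 512 + 128 + 64 + 32 + 2 in binary powers of 2.
So 9^1762 ≡ 1518 · 1313 · 124 · 1600 · 83 · 81 ≡ 1393 (mod 1763).
Since 1393 ≠ 1, base 9 is a Fermat witness: 1763 is composite.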